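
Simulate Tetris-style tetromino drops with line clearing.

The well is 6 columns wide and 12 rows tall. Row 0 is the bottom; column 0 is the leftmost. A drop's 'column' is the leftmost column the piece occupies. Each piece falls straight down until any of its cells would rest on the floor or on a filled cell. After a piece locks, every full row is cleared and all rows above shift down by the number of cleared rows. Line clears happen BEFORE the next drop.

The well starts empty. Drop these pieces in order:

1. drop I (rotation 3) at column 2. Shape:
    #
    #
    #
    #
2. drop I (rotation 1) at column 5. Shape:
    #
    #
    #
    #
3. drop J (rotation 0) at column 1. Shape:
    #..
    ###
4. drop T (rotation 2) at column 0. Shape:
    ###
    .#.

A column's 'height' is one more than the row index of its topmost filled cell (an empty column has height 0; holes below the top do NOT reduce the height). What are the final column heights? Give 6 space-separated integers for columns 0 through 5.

Answer: 8 8 8 5 0 4

Derivation:
Drop 1: I rot3 at col 2 lands with bottom-row=0; cleared 0 line(s) (total 0); column heights now [0 0 4 0 0 0], max=4
Drop 2: I rot1 at col 5 lands with bottom-row=0; cleared 0 line(s) (total 0); column heights now [0 0 4 0 0 4], max=4
Drop 3: J rot0 at col 1 lands with bottom-row=4; cleared 0 line(s) (total 0); column heights now [0 6 5 5 0 4], max=6
Drop 4: T rot2 at col 0 lands with bottom-row=6; cleared 0 line(s) (total 0); column heights now [8 8 8 5 0 4], max=8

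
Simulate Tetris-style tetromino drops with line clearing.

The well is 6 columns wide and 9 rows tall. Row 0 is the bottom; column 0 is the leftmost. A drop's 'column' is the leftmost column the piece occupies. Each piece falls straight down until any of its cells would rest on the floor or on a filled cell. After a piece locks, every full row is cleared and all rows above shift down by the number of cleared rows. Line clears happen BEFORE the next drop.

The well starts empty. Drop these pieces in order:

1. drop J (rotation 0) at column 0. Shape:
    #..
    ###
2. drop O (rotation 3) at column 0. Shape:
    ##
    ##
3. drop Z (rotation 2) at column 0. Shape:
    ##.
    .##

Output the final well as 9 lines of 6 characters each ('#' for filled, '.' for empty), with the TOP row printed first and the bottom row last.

Answer: ......
......
......
##....
.##...
##....
##....
#.....
###...

Derivation:
Drop 1: J rot0 at col 0 lands with bottom-row=0; cleared 0 line(s) (total 0); column heights now [2 1 1 0 0 0], max=2
Drop 2: O rot3 at col 0 lands with bottom-row=2; cleared 0 line(s) (total 0); column heights now [4 4 1 0 0 0], max=4
Drop 3: Z rot2 at col 0 lands with bottom-row=4; cleared 0 line(s) (total 0); column heights now [6 6 5 0 0 0], max=6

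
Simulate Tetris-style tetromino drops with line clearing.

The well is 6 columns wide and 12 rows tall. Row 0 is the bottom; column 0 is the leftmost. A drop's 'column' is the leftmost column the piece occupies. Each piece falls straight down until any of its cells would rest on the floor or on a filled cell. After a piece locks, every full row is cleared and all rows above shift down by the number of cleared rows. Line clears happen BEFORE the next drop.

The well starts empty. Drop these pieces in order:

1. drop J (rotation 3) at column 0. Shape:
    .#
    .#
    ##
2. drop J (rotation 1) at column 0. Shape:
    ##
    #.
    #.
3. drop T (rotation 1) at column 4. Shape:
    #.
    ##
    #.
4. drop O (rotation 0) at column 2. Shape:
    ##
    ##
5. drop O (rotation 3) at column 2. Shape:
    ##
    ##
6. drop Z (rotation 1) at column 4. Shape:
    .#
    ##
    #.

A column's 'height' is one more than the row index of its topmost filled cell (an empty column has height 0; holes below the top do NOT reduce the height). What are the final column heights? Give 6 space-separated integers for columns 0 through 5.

Answer: 3 3 3 3 4 5

Derivation:
Drop 1: J rot3 at col 0 lands with bottom-row=0; cleared 0 line(s) (total 0); column heights now [1 3 0 0 0 0], max=3
Drop 2: J rot1 at col 0 lands with bottom-row=1; cleared 0 line(s) (total 0); column heights now [4 4 0 0 0 0], max=4
Drop 3: T rot1 at col 4 lands with bottom-row=0; cleared 0 line(s) (total 0); column heights now [4 4 0 0 3 2], max=4
Drop 4: O rot0 at col 2 lands with bottom-row=0; cleared 1 line(s) (total 1); column heights now [3 3 1 1 2 0], max=3
Drop 5: O rot3 at col 2 lands with bottom-row=1; cleared 0 line(s) (total 1); column heights now [3 3 3 3 2 0], max=3
Drop 6: Z rot1 at col 4 lands with bottom-row=2; cleared 0 line(s) (total 1); column heights now [3 3 3 3 4 5], max=5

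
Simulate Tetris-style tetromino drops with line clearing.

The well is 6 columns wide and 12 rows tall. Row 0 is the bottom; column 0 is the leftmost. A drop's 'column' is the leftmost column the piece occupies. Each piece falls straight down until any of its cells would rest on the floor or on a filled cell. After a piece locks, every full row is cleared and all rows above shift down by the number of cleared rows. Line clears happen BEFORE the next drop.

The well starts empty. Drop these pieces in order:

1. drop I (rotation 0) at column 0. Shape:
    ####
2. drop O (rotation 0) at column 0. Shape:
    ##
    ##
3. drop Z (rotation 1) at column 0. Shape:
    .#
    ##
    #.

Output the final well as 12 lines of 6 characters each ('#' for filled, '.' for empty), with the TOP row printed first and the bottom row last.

Drop 1: I rot0 at col 0 lands with bottom-row=0; cleared 0 line(s) (total 0); column heights now [1 1 1 1 0 0], max=1
Drop 2: O rot0 at col 0 lands with bottom-row=1; cleared 0 line(s) (total 0); column heights now [3 3 1 1 0 0], max=3
Drop 3: Z rot1 at col 0 lands with bottom-row=3; cleared 0 line(s) (total 0); column heights now [5 6 1 1 0 0], max=6

Answer: ......
......
......
......
......
......
.#....
##....
#.....
##....
##....
####..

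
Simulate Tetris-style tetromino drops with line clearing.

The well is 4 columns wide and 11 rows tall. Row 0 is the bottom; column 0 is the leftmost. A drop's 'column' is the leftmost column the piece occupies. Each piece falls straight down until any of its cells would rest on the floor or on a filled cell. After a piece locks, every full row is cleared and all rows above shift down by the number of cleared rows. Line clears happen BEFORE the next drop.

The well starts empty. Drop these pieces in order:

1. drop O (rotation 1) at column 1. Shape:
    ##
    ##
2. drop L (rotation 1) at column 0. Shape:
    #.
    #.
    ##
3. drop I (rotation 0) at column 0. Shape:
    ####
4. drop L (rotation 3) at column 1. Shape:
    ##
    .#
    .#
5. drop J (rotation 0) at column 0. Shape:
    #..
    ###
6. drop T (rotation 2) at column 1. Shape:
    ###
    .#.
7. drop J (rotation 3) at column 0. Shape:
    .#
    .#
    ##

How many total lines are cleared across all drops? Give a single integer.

Drop 1: O rot1 at col 1 lands with bottom-row=0; cleared 0 line(s) (total 0); column heights now [0 2 2 0], max=2
Drop 2: L rot1 at col 0 lands with bottom-row=2; cleared 0 line(s) (total 0); column heights now [5 3 2 0], max=5
Drop 3: I rot0 at col 0 lands with bottom-row=5; cleared 1 line(s) (total 1); column heights now [5 3 2 0], max=5
Drop 4: L rot3 at col 1 lands with bottom-row=2; cleared 0 line(s) (total 1); column heights now [5 5 5 0], max=5
Drop 5: J rot0 at col 0 lands with bottom-row=5; cleared 0 line(s) (total 1); column heights now [7 6 6 0], max=7
Drop 6: T rot2 at col 1 lands with bottom-row=6; cleared 0 line(s) (total 1); column heights now [7 8 8 8], max=8
Drop 7: J rot3 at col 0 lands with bottom-row=8; cleared 0 line(s) (total 1); column heights now [9 11 8 8], max=11

Answer: 1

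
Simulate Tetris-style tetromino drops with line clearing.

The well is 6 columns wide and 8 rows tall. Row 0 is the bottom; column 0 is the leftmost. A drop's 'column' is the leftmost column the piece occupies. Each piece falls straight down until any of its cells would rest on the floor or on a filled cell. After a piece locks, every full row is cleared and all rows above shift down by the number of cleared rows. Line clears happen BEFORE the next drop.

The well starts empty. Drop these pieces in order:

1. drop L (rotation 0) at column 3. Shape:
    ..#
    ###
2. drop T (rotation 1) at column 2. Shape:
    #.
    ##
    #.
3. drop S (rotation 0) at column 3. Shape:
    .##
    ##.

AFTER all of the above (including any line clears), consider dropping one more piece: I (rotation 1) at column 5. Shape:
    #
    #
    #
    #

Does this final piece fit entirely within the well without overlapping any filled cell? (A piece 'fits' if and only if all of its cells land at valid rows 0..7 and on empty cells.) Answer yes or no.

Answer: yes

Derivation:
Drop 1: L rot0 at col 3 lands with bottom-row=0; cleared 0 line(s) (total 0); column heights now [0 0 0 1 1 2], max=2
Drop 2: T rot1 at col 2 lands with bottom-row=0; cleared 0 line(s) (total 0); column heights now [0 0 3 2 1 2], max=3
Drop 3: S rot0 at col 3 lands with bottom-row=2; cleared 0 line(s) (total 0); column heights now [0 0 3 3 4 4], max=4
Test piece I rot1 at col 5 (width 1): heights before test = [0 0 3 3 4 4]; fits = True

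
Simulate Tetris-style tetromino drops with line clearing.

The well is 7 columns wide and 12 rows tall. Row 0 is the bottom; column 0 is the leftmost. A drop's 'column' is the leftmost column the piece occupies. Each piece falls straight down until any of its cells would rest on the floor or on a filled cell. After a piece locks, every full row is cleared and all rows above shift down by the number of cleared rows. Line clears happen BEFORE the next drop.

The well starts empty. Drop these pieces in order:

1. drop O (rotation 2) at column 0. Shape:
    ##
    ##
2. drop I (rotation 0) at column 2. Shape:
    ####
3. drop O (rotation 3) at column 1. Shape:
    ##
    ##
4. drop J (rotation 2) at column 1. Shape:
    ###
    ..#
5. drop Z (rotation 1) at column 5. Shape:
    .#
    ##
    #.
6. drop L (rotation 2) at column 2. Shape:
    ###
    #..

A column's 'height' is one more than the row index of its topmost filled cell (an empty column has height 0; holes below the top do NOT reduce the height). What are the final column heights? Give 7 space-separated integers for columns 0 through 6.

Answer: 2 5 7 7 7 3 4

Derivation:
Drop 1: O rot2 at col 0 lands with bottom-row=0; cleared 0 line(s) (total 0); column heights now [2 2 0 0 0 0 0], max=2
Drop 2: I rot0 at col 2 lands with bottom-row=0; cleared 0 line(s) (total 0); column heights now [2 2 1 1 1 1 0], max=2
Drop 3: O rot3 at col 1 lands with bottom-row=2; cleared 0 line(s) (total 0); column heights now [2 4 4 1 1 1 0], max=4
Drop 4: J rot2 at col 1 lands with bottom-row=3; cleared 0 line(s) (total 0); column heights now [2 5 5 5 1 1 0], max=5
Drop 5: Z rot1 at col 5 lands with bottom-row=1; cleared 0 line(s) (total 0); column heights now [2 5 5 5 1 3 4], max=5
Drop 6: L rot2 at col 2 lands with bottom-row=5; cleared 0 line(s) (total 0); column heights now [2 5 7 7 7 3 4], max=7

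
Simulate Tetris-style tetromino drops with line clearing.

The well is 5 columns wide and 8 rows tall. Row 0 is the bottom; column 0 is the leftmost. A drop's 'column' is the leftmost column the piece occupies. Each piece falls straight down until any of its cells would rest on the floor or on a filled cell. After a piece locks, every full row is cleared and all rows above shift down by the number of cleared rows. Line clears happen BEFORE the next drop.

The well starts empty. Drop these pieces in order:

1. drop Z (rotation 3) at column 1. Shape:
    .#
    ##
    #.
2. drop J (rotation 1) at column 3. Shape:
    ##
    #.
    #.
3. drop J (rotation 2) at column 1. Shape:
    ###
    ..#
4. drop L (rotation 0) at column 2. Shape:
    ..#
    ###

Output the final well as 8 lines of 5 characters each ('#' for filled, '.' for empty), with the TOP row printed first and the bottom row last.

Drop 1: Z rot3 at col 1 lands with bottom-row=0; cleared 0 line(s) (total 0); column heights now [0 2 3 0 0], max=3
Drop 2: J rot1 at col 3 lands with bottom-row=0; cleared 0 line(s) (total 0); column heights now [0 2 3 3 3], max=3
Drop 3: J rot2 at col 1 lands with bottom-row=3; cleared 0 line(s) (total 0); column heights now [0 5 5 5 3], max=5
Drop 4: L rot0 at col 2 lands with bottom-row=5; cleared 0 line(s) (total 0); column heights now [0 5 6 6 7], max=7

Answer: .....
....#
..###
.###.
...#.
..###
.###.
.#.#.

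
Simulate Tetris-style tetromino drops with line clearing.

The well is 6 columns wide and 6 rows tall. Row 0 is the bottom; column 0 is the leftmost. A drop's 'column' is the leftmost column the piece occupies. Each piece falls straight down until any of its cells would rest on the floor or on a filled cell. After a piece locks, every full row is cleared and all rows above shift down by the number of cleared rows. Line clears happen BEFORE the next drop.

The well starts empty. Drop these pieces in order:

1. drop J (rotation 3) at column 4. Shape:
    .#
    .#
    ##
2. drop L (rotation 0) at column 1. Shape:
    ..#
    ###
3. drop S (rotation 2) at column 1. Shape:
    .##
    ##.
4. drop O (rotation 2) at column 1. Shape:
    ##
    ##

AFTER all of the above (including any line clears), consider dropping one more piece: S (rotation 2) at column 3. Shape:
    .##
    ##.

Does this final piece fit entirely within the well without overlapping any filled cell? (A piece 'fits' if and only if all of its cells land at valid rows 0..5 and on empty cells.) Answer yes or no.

Answer: yes

Derivation:
Drop 1: J rot3 at col 4 lands with bottom-row=0; cleared 0 line(s) (total 0); column heights now [0 0 0 0 1 3], max=3
Drop 2: L rot0 at col 1 lands with bottom-row=0; cleared 0 line(s) (total 0); column heights now [0 1 1 2 1 3], max=3
Drop 3: S rot2 at col 1 lands with bottom-row=1; cleared 0 line(s) (total 0); column heights now [0 2 3 3 1 3], max=3
Drop 4: O rot2 at col 1 lands with bottom-row=3; cleared 0 line(s) (total 0); column heights now [0 5 5 3 1 3], max=5
Test piece S rot2 at col 3 (width 3): heights before test = [0 5 5 3 1 3]; fits = True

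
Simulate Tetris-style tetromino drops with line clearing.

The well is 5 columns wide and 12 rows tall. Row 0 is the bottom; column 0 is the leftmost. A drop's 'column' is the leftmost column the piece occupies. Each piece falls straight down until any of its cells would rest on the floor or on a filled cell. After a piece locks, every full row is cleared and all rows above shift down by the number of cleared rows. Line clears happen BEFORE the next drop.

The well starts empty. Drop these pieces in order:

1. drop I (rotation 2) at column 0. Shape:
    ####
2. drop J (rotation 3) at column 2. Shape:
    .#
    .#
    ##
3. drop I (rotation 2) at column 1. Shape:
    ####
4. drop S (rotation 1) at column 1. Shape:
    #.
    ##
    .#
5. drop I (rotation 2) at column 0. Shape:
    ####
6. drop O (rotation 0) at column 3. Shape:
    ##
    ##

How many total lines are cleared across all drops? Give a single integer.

Answer: 0

Derivation:
Drop 1: I rot2 at col 0 lands with bottom-row=0; cleared 0 line(s) (total 0); column heights now [1 1 1 1 0], max=1
Drop 2: J rot3 at col 2 lands with bottom-row=1; cleared 0 line(s) (total 0); column heights now [1 1 2 4 0], max=4
Drop 3: I rot2 at col 1 lands with bottom-row=4; cleared 0 line(s) (total 0); column heights now [1 5 5 5 5], max=5
Drop 4: S rot1 at col 1 lands with bottom-row=5; cleared 0 line(s) (total 0); column heights now [1 8 7 5 5], max=8
Drop 5: I rot2 at col 0 lands with bottom-row=8; cleared 0 line(s) (total 0); column heights now [9 9 9 9 5], max=9
Drop 6: O rot0 at col 3 lands with bottom-row=9; cleared 0 line(s) (total 0); column heights now [9 9 9 11 11], max=11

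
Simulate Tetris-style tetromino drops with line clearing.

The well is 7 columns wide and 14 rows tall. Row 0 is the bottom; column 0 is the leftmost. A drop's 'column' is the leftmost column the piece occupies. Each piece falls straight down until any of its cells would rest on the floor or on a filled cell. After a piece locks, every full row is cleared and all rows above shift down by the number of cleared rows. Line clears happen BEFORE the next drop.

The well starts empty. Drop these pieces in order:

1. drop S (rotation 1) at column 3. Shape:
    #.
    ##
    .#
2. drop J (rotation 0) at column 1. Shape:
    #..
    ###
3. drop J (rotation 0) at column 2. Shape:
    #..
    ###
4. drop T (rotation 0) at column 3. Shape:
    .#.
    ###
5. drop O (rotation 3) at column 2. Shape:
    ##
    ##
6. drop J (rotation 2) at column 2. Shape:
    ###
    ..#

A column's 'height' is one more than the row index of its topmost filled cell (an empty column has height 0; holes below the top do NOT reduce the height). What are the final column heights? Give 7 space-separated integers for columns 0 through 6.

Drop 1: S rot1 at col 3 lands with bottom-row=0; cleared 0 line(s) (total 0); column heights now [0 0 0 3 2 0 0], max=3
Drop 2: J rot0 at col 1 lands with bottom-row=3; cleared 0 line(s) (total 0); column heights now [0 5 4 4 2 0 0], max=5
Drop 3: J rot0 at col 2 lands with bottom-row=4; cleared 0 line(s) (total 0); column heights now [0 5 6 5 5 0 0], max=6
Drop 4: T rot0 at col 3 lands with bottom-row=5; cleared 0 line(s) (total 0); column heights now [0 5 6 6 7 6 0], max=7
Drop 5: O rot3 at col 2 lands with bottom-row=6; cleared 0 line(s) (total 0); column heights now [0 5 8 8 7 6 0], max=8
Drop 6: J rot2 at col 2 lands with bottom-row=7; cleared 0 line(s) (total 0); column heights now [0 5 9 9 9 6 0], max=9

Answer: 0 5 9 9 9 6 0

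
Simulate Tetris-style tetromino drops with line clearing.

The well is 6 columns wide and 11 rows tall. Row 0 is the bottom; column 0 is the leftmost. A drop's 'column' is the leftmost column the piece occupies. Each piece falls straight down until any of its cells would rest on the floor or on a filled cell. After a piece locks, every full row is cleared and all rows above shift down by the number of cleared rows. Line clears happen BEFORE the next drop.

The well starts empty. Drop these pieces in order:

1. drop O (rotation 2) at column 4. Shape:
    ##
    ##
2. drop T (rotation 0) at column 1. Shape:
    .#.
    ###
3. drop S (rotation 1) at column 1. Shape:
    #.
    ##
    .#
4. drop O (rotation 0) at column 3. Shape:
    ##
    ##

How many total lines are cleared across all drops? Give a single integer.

Drop 1: O rot2 at col 4 lands with bottom-row=0; cleared 0 line(s) (total 0); column heights now [0 0 0 0 2 2], max=2
Drop 2: T rot0 at col 1 lands with bottom-row=0; cleared 0 line(s) (total 0); column heights now [0 1 2 1 2 2], max=2
Drop 3: S rot1 at col 1 lands with bottom-row=2; cleared 0 line(s) (total 0); column heights now [0 5 4 1 2 2], max=5
Drop 4: O rot0 at col 3 lands with bottom-row=2; cleared 0 line(s) (total 0); column heights now [0 5 4 4 4 2], max=5

Answer: 0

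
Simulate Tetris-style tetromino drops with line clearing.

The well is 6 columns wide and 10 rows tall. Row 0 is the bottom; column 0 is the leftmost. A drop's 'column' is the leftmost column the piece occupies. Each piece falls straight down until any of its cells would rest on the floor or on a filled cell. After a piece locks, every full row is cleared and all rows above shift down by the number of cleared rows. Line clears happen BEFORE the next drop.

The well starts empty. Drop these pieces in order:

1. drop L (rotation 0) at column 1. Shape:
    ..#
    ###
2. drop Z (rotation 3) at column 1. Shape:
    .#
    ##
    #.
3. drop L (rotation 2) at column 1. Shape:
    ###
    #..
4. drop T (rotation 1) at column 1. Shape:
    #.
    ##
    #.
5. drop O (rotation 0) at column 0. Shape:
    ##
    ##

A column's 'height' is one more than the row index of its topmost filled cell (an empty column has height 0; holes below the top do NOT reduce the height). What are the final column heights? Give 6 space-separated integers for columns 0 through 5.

Drop 1: L rot0 at col 1 lands with bottom-row=0; cleared 0 line(s) (total 0); column heights now [0 1 1 2 0 0], max=2
Drop 2: Z rot3 at col 1 lands with bottom-row=1; cleared 0 line(s) (total 0); column heights now [0 3 4 2 0 0], max=4
Drop 3: L rot2 at col 1 lands with bottom-row=3; cleared 0 line(s) (total 0); column heights now [0 5 5 5 0 0], max=5
Drop 4: T rot1 at col 1 lands with bottom-row=5; cleared 0 line(s) (total 0); column heights now [0 8 7 5 0 0], max=8
Drop 5: O rot0 at col 0 lands with bottom-row=8; cleared 0 line(s) (total 0); column heights now [10 10 7 5 0 0], max=10

Answer: 10 10 7 5 0 0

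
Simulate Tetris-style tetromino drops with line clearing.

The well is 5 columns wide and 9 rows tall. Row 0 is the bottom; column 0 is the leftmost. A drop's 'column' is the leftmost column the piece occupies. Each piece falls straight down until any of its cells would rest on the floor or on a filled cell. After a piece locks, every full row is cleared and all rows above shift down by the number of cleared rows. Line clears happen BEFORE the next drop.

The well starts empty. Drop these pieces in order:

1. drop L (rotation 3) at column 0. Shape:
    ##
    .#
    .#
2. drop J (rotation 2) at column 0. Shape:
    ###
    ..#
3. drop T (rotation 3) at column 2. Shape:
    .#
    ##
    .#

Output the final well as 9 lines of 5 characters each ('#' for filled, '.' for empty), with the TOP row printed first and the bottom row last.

Drop 1: L rot3 at col 0 lands with bottom-row=0; cleared 0 line(s) (total 0); column heights now [3 3 0 0 0], max=3
Drop 2: J rot2 at col 0 lands with bottom-row=2; cleared 0 line(s) (total 0); column heights now [4 4 4 0 0], max=4
Drop 3: T rot3 at col 2 lands with bottom-row=3; cleared 0 line(s) (total 0); column heights now [4 4 5 6 0], max=6

Answer: .....
.....
.....
...#.
..##.
####.
###..
.#...
.#...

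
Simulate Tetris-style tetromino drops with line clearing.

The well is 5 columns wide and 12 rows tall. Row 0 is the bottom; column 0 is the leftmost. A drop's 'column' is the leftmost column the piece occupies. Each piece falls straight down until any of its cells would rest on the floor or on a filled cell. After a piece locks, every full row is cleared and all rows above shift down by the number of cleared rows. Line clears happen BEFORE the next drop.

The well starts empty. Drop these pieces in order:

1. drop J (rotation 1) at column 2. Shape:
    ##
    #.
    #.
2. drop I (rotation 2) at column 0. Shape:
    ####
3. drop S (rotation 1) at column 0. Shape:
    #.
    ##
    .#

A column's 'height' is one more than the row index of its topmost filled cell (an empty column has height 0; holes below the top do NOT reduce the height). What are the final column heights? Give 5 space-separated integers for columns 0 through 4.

Answer: 7 6 4 4 0

Derivation:
Drop 1: J rot1 at col 2 lands with bottom-row=0; cleared 0 line(s) (total 0); column heights now [0 0 3 3 0], max=3
Drop 2: I rot2 at col 0 lands with bottom-row=3; cleared 0 line(s) (total 0); column heights now [4 4 4 4 0], max=4
Drop 3: S rot1 at col 0 lands with bottom-row=4; cleared 0 line(s) (total 0); column heights now [7 6 4 4 0], max=7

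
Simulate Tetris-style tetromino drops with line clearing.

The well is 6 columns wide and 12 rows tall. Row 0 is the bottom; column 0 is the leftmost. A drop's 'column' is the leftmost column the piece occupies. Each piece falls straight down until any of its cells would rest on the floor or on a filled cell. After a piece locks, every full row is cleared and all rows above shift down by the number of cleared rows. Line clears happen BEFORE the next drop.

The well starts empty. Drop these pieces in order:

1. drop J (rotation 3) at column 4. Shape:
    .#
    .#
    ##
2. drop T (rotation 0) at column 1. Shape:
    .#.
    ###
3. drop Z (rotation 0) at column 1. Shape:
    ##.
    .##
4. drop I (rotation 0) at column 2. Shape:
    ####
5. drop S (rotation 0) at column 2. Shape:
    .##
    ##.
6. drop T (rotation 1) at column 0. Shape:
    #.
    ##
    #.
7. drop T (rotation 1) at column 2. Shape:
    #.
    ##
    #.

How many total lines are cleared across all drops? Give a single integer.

Drop 1: J rot3 at col 4 lands with bottom-row=0; cleared 0 line(s) (total 0); column heights now [0 0 0 0 1 3], max=3
Drop 2: T rot0 at col 1 lands with bottom-row=0; cleared 0 line(s) (total 0); column heights now [0 1 2 1 1 3], max=3
Drop 3: Z rot0 at col 1 lands with bottom-row=2; cleared 0 line(s) (total 0); column heights now [0 4 4 3 1 3], max=4
Drop 4: I rot0 at col 2 lands with bottom-row=4; cleared 0 line(s) (total 0); column heights now [0 4 5 5 5 5], max=5
Drop 5: S rot0 at col 2 lands with bottom-row=5; cleared 0 line(s) (total 0); column heights now [0 4 6 7 7 5], max=7
Drop 6: T rot1 at col 0 lands with bottom-row=3; cleared 1 line(s) (total 1); column heights now [5 4 5 6 6 3], max=6
Drop 7: T rot1 at col 2 lands with bottom-row=5; cleared 0 line(s) (total 1); column heights now [5 4 8 7 6 3], max=8

Answer: 1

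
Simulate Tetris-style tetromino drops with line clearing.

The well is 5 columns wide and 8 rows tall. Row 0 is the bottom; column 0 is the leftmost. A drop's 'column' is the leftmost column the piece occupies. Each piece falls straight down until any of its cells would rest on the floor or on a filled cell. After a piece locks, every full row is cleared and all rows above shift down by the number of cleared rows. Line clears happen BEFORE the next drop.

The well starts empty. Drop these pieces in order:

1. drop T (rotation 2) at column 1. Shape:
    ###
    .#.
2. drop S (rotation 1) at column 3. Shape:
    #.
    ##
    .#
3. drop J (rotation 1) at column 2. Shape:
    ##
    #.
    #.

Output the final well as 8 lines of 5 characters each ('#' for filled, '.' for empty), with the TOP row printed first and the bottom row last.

Answer: .....
.....
.....
..##.
..##.
..###
.####
..#..

Derivation:
Drop 1: T rot2 at col 1 lands with bottom-row=0; cleared 0 line(s) (total 0); column heights now [0 2 2 2 0], max=2
Drop 2: S rot1 at col 3 lands with bottom-row=1; cleared 0 line(s) (total 0); column heights now [0 2 2 4 3], max=4
Drop 3: J rot1 at col 2 lands with bottom-row=2; cleared 0 line(s) (total 0); column heights now [0 2 5 5 3], max=5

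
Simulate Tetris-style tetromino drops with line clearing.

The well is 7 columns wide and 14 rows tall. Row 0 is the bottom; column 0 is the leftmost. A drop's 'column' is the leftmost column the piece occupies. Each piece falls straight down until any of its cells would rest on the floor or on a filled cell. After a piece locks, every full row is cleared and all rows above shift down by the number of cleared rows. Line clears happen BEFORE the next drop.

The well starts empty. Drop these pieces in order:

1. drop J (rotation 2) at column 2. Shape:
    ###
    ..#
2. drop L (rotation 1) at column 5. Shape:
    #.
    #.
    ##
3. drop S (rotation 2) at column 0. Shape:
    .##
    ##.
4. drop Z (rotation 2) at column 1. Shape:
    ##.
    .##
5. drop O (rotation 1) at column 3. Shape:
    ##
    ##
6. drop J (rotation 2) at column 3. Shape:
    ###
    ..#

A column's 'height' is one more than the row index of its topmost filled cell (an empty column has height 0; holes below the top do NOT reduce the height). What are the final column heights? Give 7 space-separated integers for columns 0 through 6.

Answer: 2 5 5 7 7 7 1

Derivation:
Drop 1: J rot2 at col 2 lands with bottom-row=0; cleared 0 line(s) (total 0); column heights now [0 0 2 2 2 0 0], max=2
Drop 2: L rot1 at col 5 lands with bottom-row=0; cleared 0 line(s) (total 0); column heights now [0 0 2 2 2 3 1], max=3
Drop 3: S rot2 at col 0 lands with bottom-row=1; cleared 0 line(s) (total 0); column heights now [2 3 3 2 2 3 1], max=3
Drop 4: Z rot2 at col 1 lands with bottom-row=3; cleared 0 line(s) (total 0); column heights now [2 5 5 4 2 3 1], max=5
Drop 5: O rot1 at col 3 lands with bottom-row=4; cleared 0 line(s) (total 0); column heights now [2 5 5 6 6 3 1], max=6
Drop 6: J rot2 at col 3 lands with bottom-row=5; cleared 0 line(s) (total 0); column heights now [2 5 5 7 7 7 1], max=7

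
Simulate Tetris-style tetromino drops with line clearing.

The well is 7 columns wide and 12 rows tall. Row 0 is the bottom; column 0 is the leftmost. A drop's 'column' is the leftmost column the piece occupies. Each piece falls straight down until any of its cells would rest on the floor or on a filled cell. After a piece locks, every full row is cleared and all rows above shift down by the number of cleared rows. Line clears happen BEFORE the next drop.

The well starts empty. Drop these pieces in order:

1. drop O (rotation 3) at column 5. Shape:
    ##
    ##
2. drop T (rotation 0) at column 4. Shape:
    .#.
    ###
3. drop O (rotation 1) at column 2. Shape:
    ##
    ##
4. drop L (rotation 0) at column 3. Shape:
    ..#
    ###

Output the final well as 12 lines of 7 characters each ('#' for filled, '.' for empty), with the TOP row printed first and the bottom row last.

Drop 1: O rot3 at col 5 lands with bottom-row=0; cleared 0 line(s) (total 0); column heights now [0 0 0 0 0 2 2], max=2
Drop 2: T rot0 at col 4 lands with bottom-row=2; cleared 0 line(s) (total 0); column heights now [0 0 0 0 3 4 3], max=4
Drop 3: O rot1 at col 2 lands with bottom-row=0; cleared 0 line(s) (total 0); column heights now [0 0 2 2 3 4 3], max=4
Drop 4: L rot0 at col 3 lands with bottom-row=4; cleared 0 line(s) (total 0); column heights now [0 0 2 5 5 6 3], max=6

Answer: .......
.......
.......
.......
.......
.......
.....#.
...###.
.....#.
....###
..##.##
..##.##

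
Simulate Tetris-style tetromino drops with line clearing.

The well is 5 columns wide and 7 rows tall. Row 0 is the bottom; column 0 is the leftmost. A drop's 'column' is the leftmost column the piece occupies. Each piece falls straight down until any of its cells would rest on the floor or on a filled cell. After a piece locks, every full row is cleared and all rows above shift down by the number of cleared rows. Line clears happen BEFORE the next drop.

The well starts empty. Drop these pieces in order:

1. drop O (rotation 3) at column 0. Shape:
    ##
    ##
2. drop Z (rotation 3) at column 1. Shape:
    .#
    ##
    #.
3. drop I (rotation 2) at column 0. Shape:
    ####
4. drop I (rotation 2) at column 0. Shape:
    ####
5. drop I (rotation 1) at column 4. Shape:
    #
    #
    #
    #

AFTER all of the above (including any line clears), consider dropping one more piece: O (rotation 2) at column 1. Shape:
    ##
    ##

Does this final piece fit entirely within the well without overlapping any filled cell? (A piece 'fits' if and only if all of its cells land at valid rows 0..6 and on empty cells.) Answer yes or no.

Drop 1: O rot3 at col 0 lands with bottom-row=0; cleared 0 line(s) (total 0); column heights now [2 2 0 0 0], max=2
Drop 2: Z rot3 at col 1 lands with bottom-row=2; cleared 0 line(s) (total 0); column heights now [2 4 5 0 0], max=5
Drop 3: I rot2 at col 0 lands with bottom-row=5; cleared 0 line(s) (total 0); column heights now [6 6 6 6 0], max=6
Drop 4: I rot2 at col 0 lands with bottom-row=6; cleared 0 line(s) (total 0); column heights now [7 7 7 7 0], max=7
Drop 5: I rot1 at col 4 lands with bottom-row=0; cleared 0 line(s) (total 0); column heights now [7 7 7 7 4], max=7
Test piece O rot2 at col 1 (width 2): heights before test = [7 7 7 7 4]; fits = False

Answer: no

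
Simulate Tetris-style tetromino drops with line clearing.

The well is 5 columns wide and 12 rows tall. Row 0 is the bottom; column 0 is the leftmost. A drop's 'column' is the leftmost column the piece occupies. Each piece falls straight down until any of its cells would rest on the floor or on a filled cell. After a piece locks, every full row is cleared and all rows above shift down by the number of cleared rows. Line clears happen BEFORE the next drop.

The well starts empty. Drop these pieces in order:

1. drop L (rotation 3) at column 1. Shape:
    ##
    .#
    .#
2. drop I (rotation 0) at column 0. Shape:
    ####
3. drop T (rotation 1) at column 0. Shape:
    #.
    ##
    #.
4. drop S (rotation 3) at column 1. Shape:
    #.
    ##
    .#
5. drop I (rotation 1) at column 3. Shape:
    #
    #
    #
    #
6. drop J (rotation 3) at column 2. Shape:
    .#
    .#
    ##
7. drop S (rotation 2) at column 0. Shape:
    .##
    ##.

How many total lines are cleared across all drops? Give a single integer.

Answer: 0

Derivation:
Drop 1: L rot3 at col 1 lands with bottom-row=0; cleared 0 line(s) (total 0); column heights now [0 3 3 0 0], max=3
Drop 2: I rot0 at col 0 lands with bottom-row=3; cleared 0 line(s) (total 0); column heights now [4 4 4 4 0], max=4
Drop 3: T rot1 at col 0 lands with bottom-row=4; cleared 0 line(s) (total 0); column heights now [7 6 4 4 0], max=7
Drop 4: S rot3 at col 1 lands with bottom-row=5; cleared 0 line(s) (total 0); column heights now [7 8 7 4 0], max=8
Drop 5: I rot1 at col 3 lands with bottom-row=4; cleared 0 line(s) (total 0); column heights now [7 8 7 8 0], max=8
Drop 6: J rot3 at col 2 lands with bottom-row=8; cleared 0 line(s) (total 0); column heights now [7 8 9 11 0], max=11
Drop 7: S rot2 at col 0 lands with bottom-row=8; cleared 0 line(s) (total 0); column heights now [9 10 10 11 0], max=11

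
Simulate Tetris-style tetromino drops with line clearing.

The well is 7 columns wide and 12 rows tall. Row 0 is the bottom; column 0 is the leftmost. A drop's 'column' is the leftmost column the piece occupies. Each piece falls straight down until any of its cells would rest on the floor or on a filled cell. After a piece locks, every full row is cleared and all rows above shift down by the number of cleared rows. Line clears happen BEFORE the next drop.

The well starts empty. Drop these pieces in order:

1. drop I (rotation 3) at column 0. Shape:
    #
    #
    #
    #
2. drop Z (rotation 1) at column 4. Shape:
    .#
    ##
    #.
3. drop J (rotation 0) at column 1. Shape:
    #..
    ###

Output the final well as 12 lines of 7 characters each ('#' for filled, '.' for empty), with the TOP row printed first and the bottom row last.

Drop 1: I rot3 at col 0 lands with bottom-row=0; cleared 0 line(s) (total 0); column heights now [4 0 0 0 0 0 0], max=4
Drop 2: Z rot1 at col 4 lands with bottom-row=0; cleared 0 line(s) (total 0); column heights now [4 0 0 0 2 3 0], max=4
Drop 3: J rot0 at col 1 lands with bottom-row=0; cleared 0 line(s) (total 0); column heights now [4 2 1 1 2 3 0], max=4

Answer: .......
.......
.......
.......
.......
.......
.......
.......
#......
#....#.
##..##.
#####..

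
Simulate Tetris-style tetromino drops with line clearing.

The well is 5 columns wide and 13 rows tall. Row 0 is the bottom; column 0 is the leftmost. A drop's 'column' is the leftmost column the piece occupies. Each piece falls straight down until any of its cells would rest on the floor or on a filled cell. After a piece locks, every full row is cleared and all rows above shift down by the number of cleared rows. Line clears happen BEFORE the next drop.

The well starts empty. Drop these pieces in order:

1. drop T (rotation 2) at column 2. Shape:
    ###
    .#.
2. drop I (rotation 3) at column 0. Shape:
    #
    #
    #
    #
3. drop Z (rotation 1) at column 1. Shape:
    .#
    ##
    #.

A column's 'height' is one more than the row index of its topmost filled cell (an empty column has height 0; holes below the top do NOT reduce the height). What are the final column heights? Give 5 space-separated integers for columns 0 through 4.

Drop 1: T rot2 at col 2 lands with bottom-row=0; cleared 0 line(s) (total 0); column heights now [0 0 2 2 2], max=2
Drop 2: I rot3 at col 0 lands with bottom-row=0; cleared 0 line(s) (total 0); column heights now [4 0 2 2 2], max=4
Drop 3: Z rot1 at col 1 lands with bottom-row=1; cleared 1 line(s) (total 1); column heights now [3 2 3 1 0], max=3

Answer: 3 2 3 1 0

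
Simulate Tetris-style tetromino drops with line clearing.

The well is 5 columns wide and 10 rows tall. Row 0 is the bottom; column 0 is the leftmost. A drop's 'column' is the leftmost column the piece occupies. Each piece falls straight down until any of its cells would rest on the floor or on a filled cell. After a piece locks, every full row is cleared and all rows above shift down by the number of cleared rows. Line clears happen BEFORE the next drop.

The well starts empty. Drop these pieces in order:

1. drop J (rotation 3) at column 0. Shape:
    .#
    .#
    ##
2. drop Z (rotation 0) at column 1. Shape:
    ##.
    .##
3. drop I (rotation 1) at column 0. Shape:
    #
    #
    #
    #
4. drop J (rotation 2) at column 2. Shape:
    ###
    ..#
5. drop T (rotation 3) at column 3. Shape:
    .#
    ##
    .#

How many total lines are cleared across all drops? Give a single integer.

Drop 1: J rot3 at col 0 lands with bottom-row=0; cleared 0 line(s) (total 0); column heights now [1 3 0 0 0], max=3
Drop 2: Z rot0 at col 1 lands with bottom-row=2; cleared 0 line(s) (total 0); column heights now [1 4 4 3 0], max=4
Drop 3: I rot1 at col 0 lands with bottom-row=1; cleared 0 line(s) (total 0); column heights now [5 4 4 3 0], max=5
Drop 4: J rot2 at col 2 lands with bottom-row=3; cleared 0 line(s) (total 0); column heights now [5 4 5 5 5], max=5
Drop 5: T rot3 at col 3 lands with bottom-row=5; cleared 0 line(s) (total 0); column heights now [5 4 5 7 8], max=8

Answer: 0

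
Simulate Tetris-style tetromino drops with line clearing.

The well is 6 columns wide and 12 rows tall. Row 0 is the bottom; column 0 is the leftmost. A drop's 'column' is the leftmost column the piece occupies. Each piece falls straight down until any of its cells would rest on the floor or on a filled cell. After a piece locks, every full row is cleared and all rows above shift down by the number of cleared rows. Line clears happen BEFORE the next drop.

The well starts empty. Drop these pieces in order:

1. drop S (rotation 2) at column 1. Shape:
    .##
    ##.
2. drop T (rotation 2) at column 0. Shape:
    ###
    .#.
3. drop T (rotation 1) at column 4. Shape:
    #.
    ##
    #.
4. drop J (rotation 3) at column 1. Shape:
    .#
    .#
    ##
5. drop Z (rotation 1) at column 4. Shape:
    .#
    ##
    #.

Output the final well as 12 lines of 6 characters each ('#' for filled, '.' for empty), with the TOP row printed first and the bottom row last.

Drop 1: S rot2 at col 1 lands with bottom-row=0; cleared 0 line(s) (total 0); column heights now [0 1 2 2 0 0], max=2
Drop 2: T rot2 at col 0 lands with bottom-row=1; cleared 0 line(s) (total 0); column heights now [3 3 3 2 0 0], max=3
Drop 3: T rot1 at col 4 lands with bottom-row=0; cleared 0 line(s) (total 0); column heights now [3 3 3 2 3 2], max=3
Drop 4: J rot3 at col 1 lands with bottom-row=3; cleared 0 line(s) (total 0); column heights now [3 4 6 2 3 2], max=6
Drop 5: Z rot1 at col 4 lands with bottom-row=3; cleared 0 line(s) (total 0); column heights now [3 4 6 2 5 6], max=6

Answer: ......
......
......
......
......
......
..#..#
..#.##
.##.#.
###.#.
.#####
.##.#.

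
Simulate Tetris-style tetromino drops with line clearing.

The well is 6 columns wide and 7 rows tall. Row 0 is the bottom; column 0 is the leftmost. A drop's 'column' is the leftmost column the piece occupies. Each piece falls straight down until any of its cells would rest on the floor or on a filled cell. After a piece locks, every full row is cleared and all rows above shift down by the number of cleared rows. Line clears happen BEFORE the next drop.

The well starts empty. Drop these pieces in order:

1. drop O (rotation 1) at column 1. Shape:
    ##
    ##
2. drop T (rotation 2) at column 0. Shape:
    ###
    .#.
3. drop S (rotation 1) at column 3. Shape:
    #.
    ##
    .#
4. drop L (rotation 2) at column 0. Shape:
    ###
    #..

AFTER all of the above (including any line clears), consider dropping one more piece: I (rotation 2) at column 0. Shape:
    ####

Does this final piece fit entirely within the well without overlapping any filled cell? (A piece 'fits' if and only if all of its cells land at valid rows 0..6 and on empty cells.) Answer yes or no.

Answer: yes

Derivation:
Drop 1: O rot1 at col 1 lands with bottom-row=0; cleared 0 line(s) (total 0); column heights now [0 2 2 0 0 0], max=2
Drop 2: T rot2 at col 0 lands with bottom-row=2; cleared 0 line(s) (total 0); column heights now [4 4 4 0 0 0], max=4
Drop 3: S rot1 at col 3 lands with bottom-row=0; cleared 0 line(s) (total 0); column heights now [4 4 4 3 2 0], max=4
Drop 4: L rot2 at col 0 lands with bottom-row=4; cleared 0 line(s) (total 0); column heights now [6 6 6 3 2 0], max=6
Test piece I rot2 at col 0 (width 4): heights before test = [6 6 6 3 2 0]; fits = True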